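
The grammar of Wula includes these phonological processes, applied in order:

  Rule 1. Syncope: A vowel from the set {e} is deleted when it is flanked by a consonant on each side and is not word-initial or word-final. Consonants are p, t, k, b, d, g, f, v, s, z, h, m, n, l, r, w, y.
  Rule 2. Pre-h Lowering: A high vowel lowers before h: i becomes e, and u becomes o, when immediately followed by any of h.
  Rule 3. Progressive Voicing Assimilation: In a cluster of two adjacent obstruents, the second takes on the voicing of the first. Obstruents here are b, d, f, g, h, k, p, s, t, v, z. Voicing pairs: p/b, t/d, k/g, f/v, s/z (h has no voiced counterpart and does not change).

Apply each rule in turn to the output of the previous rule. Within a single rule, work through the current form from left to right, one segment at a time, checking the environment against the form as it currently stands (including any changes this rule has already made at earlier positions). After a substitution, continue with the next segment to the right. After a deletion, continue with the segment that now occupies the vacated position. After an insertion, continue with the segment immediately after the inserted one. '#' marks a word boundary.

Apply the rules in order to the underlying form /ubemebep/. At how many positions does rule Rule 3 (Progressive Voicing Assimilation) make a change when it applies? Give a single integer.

1

Rule 1 Syncope: [ubemebep] → [ubmbp]
Rule 2 Pre-h Lowering: no change — [ubmbp]
Rule 3 Progressive Voicing Assimilation: [ubmbp] → [ubmbb]
Rule Rule 3 changed 1 position(s).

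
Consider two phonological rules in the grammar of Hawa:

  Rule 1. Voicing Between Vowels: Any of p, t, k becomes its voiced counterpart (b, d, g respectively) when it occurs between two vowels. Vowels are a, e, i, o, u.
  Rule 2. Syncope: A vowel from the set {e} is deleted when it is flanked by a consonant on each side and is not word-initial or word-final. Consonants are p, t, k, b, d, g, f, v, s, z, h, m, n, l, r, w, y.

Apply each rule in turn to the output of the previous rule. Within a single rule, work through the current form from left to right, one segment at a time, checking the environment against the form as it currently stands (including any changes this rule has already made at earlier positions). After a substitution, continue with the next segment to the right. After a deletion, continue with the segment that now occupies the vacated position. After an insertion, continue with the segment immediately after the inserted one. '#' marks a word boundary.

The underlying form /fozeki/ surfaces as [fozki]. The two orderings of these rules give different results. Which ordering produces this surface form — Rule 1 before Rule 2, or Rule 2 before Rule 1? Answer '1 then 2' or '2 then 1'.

2 then 1

Order 1 then 2:
  1 Voicing Between Vowels: [fozeki] → [fozegi]
  2 Syncope: [fozegi] → [fozgi]
  result: [fozgi]
Order 2 then 1:
  2 Syncope: [fozeki] → [fozki]
  1 Voicing Between Vowels: no change — [fozki]
  result: [fozki]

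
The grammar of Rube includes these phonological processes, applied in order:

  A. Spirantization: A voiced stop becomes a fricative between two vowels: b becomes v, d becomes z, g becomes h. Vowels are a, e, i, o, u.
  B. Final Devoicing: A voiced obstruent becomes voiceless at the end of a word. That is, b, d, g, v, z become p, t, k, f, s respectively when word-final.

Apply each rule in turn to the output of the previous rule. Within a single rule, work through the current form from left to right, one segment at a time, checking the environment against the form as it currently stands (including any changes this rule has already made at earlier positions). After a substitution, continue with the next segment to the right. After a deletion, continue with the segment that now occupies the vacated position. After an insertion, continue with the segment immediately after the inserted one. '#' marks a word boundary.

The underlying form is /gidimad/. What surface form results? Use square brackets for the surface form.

[gizimat]

A Spirantization: [gidimad] → [gizimad]
B Final Devoicing: [gizimad] → [gizimat]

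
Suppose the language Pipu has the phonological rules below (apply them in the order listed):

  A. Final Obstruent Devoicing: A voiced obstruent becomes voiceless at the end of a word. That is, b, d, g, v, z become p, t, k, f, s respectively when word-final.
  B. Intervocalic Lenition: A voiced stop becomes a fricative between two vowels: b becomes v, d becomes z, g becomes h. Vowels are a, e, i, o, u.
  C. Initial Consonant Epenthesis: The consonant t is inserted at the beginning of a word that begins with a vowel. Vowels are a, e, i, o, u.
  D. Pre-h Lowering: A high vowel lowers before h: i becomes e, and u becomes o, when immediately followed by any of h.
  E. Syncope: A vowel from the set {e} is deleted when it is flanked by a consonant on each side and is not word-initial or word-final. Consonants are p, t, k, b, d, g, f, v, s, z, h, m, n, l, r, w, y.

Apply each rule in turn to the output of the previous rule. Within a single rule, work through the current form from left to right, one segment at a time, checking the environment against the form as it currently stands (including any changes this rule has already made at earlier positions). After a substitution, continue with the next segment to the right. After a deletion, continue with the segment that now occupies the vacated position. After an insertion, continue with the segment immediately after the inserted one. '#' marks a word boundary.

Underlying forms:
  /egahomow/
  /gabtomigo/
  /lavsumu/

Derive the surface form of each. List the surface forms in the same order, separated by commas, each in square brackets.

[thahomow], [gabtomho], [lavsumu]

/egahomow/:
  A Final Obstruent Devoicing: no change — [egahomow]
  B Intervocalic Lenition: [egahomow] → [ehahomow]
  C Initial Consonant Epenthesis: [ehahomow] → [tehahomow]
  D Pre-h Lowering: no change — [tehahomow]
  E Syncope: [tehahomow] → [thahomow]
/gabtomigo/:
  A Final Obstruent Devoicing: no change — [gabtomigo]
  B Intervocalic Lenition: [gabtomigo] → [gabtomiho]
  C Initial Consonant Epenthesis: no change — [gabtomiho]
  D Pre-h Lowering: [gabtomiho] → [gabtomeho]
  E Syncope: [gabtomeho] → [gabtomho]
/lavsumu/:
  A Final Obstruent Devoicing: no change — [lavsumu]
  B Intervocalic Lenition: no change — [lavsumu]
  C Initial Consonant Epenthesis: no change — [lavsumu]
  D Pre-h Lowering: no change — [lavsumu]
  E Syncope: no change — [lavsumu]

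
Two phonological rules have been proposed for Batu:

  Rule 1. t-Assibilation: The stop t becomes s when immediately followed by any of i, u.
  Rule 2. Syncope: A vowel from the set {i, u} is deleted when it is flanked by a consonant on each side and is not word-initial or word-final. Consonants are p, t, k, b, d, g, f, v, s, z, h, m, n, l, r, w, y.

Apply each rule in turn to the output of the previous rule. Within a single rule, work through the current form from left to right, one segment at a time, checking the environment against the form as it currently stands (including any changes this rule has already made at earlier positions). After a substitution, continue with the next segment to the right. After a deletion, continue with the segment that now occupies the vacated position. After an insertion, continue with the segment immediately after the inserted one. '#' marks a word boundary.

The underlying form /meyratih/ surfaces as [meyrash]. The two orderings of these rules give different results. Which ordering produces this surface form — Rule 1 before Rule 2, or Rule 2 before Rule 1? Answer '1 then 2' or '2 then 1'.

Order 1 then 2:
  1 t-Assibilation: [meyratih] → [meyrasih]
  2 Syncope: [meyrasih] → [meyrash]
  result: [meyrash]
Order 2 then 1:
  2 Syncope: [meyratih] → [meyrath]
  1 t-Assibilation: no change — [meyrath]
  result: [meyrath]

1 then 2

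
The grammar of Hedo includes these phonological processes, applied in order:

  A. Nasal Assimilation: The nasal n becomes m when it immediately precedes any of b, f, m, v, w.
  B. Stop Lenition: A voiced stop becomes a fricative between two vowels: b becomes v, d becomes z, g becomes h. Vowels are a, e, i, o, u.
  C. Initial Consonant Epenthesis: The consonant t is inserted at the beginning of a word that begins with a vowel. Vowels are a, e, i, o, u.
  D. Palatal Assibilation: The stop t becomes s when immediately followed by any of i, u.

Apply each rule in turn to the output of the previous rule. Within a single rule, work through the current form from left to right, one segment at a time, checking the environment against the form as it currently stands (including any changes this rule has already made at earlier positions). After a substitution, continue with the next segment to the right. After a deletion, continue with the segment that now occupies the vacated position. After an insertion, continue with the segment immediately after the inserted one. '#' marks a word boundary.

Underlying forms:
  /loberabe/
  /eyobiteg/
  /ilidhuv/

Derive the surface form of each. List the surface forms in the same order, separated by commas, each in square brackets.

[loverave], [teyoviteg], [silidhuv]

/loberabe/:
  A Nasal Assimilation: no change — [loberabe]
  B Stop Lenition: [loberabe] → [loverave]
  C Initial Consonant Epenthesis: no change — [loverave]
  D Palatal Assibilation: no change — [loverave]
/eyobiteg/:
  A Nasal Assimilation: no change — [eyobiteg]
  B Stop Lenition: [eyobiteg] → [eyoviteg]
  C Initial Consonant Epenthesis: [eyoviteg] → [teyoviteg]
  D Palatal Assibilation: no change — [teyoviteg]
/ilidhuv/:
  A Nasal Assimilation: no change — [ilidhuv]
  B Stop Lenition: no change — [ilidhuv]
  C Initial Consonant Epenthesis: [ilidhuv] → [tilidhuv]
  D Palatal Assibilation: [tilidhuv] → [silidhuv]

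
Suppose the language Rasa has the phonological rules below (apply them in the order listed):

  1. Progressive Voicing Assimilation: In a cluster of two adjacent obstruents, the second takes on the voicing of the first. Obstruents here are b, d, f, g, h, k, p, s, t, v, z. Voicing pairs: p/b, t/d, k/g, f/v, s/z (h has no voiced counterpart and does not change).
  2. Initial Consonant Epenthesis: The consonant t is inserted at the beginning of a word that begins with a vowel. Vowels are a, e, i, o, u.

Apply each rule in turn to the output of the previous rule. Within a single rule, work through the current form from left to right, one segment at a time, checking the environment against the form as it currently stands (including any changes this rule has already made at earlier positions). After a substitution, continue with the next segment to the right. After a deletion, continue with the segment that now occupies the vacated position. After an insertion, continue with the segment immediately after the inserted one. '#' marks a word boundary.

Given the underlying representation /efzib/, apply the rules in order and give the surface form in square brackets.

[tefsib]

1 Progressive Voicing Assimilation: [efzib] → [efsib]
2 Initial Consonant Epenthesis: [efsib] → [tefsib]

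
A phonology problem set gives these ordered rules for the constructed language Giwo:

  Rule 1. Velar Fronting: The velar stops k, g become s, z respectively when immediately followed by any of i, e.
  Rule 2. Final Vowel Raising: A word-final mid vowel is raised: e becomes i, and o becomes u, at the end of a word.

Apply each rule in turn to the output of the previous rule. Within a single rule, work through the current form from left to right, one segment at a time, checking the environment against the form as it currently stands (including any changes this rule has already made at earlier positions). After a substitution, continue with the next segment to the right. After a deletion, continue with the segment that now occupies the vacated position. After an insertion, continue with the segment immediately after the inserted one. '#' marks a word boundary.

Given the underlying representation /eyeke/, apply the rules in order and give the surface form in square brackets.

[eyesi]

Rule 1 Velar Fronting: [eyeke] → [eyese]
Rule 2 Final Vowel Raising: [eyese] → [eyesi]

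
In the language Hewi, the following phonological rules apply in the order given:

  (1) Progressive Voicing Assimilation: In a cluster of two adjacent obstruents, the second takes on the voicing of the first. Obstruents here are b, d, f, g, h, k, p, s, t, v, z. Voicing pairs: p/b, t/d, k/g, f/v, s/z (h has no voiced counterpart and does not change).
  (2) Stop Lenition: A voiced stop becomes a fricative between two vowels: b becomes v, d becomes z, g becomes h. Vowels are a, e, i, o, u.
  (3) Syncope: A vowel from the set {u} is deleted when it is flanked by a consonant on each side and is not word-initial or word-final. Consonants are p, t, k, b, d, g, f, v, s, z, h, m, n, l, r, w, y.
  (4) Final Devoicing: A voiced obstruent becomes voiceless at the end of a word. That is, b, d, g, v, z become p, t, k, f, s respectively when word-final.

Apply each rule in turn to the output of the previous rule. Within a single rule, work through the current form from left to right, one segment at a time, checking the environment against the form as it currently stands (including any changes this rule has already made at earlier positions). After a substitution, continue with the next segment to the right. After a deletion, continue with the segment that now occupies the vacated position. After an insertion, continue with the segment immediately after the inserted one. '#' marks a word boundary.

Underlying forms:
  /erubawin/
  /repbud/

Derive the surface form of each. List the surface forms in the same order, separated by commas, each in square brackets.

[ervawin], [reppt]

/erubawin/:
  (1) Progressive Voicing Assimilation: no change — [erubawin]
  (2) Stop Lenition: [erubawin] → [eruvawin]
  (3) Syncope: [eruvawin] → [ervawin]
  (4) Final Devoicing: no change — [ervawin]
/repbud/:
  (1) Progressive Voicing Assimilation: [repbud] → [reppud]
  (2) Stop Lenition: no change — [reppud]
  (3) Syncope: [reppud] → [reppd]
  (4) Final Devoicing: [reppd] → [reppt]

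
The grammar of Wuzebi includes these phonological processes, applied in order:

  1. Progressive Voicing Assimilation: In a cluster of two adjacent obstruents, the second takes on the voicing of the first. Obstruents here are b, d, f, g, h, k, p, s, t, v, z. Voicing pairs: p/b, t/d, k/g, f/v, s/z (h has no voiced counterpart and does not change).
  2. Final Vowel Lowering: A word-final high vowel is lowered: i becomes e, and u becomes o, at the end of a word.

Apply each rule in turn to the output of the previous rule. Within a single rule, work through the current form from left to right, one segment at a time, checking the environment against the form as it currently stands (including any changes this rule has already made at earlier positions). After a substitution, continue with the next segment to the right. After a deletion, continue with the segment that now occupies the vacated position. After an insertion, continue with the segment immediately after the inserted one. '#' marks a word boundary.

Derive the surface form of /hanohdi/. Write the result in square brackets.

[hanohte]

1 Progressive Voicing Assimilation: [hanohdi] → [hanohti]
2 Final Vowel Lowering: [hanohti] → [hanohte]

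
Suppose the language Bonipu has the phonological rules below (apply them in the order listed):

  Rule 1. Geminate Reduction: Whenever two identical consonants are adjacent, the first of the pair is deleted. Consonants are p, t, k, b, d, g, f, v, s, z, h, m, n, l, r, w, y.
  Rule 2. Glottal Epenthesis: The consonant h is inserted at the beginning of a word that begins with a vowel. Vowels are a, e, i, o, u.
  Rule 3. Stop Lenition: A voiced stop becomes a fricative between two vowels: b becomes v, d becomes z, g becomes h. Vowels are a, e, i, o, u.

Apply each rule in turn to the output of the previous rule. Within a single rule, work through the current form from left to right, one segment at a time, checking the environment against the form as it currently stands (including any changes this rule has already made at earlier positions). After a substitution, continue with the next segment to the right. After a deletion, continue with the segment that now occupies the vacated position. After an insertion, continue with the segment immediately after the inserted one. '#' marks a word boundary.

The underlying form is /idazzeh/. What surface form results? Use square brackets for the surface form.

[hizazeh]

Rule 1 Geminate Reduction: [idazzeh] → [idazeh]
Rule 2 Glottal Epenthesis: [idazeh] → [hidazeh]
Rule 3 Stop Lenition: [hidazeh] → [hizazeh]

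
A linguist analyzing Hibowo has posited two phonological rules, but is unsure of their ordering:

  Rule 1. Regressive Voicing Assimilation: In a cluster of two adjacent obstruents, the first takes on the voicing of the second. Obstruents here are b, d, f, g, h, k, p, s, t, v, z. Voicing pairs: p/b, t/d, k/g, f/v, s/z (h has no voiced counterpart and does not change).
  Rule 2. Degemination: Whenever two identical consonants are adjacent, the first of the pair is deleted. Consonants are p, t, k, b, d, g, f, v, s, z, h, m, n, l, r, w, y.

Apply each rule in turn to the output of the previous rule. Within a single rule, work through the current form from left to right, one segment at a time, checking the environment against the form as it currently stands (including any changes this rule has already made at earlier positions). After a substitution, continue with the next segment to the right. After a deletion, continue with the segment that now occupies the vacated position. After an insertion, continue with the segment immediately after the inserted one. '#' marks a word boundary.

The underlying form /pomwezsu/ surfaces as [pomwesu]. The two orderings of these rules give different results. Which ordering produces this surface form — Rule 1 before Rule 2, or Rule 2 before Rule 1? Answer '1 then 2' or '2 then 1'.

1 then 2

Order 1 then 2:
  1 Regressive Voicing Assimilation: [pomwezsu] → [pomwessu]
  2 Degemination: [pomwessu] → [pomwesu]
  result: [pomwesu]
Order 2 then 1:
  2 Degemination: no change — [pomwezsu]
  1 Regressive Voicing Assimilation: [pomwezsu] → [pomwessu]
  result: [pomwessu]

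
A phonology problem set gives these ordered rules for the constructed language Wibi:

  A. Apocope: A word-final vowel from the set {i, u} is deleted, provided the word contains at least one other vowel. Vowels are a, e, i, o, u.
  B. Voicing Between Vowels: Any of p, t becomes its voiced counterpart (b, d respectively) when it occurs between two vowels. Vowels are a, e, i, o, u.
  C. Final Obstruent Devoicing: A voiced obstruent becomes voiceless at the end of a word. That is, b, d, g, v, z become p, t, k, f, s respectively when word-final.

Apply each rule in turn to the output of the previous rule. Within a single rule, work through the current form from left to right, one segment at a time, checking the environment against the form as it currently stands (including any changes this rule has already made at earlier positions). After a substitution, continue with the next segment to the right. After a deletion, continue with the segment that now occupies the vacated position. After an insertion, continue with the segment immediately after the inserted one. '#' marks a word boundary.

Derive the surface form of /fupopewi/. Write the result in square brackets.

A Apocope: [fupopewi] → [fupopew]
B Voicing Between Vowels: [fupopew] → [fubobew]
C Final Obstruent Devoicing: no change — [fubobew]

[fubobew]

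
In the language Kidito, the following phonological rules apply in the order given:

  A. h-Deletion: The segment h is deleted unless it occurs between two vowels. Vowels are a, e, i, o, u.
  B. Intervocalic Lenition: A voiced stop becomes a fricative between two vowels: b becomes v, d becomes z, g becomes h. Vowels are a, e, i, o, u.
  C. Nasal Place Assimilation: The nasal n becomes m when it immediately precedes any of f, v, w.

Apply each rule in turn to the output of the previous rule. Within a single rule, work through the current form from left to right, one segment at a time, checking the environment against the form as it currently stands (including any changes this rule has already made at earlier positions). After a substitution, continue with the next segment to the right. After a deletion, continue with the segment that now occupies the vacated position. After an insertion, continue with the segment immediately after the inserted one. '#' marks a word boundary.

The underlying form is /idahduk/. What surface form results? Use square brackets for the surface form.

[izazuk]

A h-Deletion: [idahduk] → [idaduk]
B Intervocalic Lenition: [idaduk] → [izazuk]
C Nasal Place Assimilation: no change — [izazuk]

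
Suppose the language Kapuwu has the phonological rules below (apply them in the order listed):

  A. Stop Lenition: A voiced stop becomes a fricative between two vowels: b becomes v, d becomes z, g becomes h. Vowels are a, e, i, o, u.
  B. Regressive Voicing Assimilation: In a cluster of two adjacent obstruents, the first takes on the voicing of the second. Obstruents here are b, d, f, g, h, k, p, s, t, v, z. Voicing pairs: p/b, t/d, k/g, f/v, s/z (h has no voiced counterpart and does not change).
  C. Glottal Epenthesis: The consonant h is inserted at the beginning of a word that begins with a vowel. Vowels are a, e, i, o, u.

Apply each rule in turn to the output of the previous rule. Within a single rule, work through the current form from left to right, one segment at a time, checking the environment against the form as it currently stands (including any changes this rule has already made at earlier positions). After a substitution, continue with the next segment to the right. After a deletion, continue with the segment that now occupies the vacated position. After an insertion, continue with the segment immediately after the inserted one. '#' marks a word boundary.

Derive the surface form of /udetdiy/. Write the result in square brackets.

[huzeddiy]

A Stop Lenition: [udetdiy] → [uzetdiy]
B Regressive Voicing Assimilation: [uzetdiy] → [uzeddiy]
C Glottal Epenthesis: [uzeddiy] → [huzeddiy]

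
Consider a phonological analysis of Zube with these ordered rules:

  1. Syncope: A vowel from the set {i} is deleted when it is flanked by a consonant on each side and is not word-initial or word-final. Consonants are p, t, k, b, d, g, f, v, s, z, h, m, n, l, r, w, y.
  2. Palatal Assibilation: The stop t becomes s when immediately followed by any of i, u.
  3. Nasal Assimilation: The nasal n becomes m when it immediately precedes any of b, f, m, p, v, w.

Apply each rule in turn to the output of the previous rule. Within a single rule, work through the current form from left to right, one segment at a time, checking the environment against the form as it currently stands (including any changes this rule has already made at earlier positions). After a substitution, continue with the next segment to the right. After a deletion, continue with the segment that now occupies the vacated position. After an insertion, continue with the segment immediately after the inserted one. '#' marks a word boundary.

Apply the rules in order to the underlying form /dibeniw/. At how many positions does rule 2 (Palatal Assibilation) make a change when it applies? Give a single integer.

0

1 Syncope: [dibeniw] → [dbenw]
2 Palatal Assibilation: no change — [dbenw]
3 Nasal Assimilation: [dbenw] → [dbemw]
Rule 2 changed 0 position(s).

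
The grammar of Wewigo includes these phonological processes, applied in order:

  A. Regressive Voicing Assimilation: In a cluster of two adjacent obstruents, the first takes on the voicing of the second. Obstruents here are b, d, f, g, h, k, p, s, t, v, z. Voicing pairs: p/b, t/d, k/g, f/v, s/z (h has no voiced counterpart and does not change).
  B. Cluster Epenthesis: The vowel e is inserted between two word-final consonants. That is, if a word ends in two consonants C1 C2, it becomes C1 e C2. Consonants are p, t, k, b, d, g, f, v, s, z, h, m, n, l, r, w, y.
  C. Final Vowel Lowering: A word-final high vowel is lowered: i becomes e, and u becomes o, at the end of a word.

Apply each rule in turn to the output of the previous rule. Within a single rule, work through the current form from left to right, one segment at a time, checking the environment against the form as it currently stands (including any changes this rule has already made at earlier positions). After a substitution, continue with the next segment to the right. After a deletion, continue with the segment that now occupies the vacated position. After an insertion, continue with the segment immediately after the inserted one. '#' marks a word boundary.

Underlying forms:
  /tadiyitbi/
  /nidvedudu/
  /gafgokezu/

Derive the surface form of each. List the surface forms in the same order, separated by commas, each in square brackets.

/tadiyitbi/:
  A Regressive Voicing Assimilation: [tadiyitbi] → [tadiyidbi]
  B Cluster Epenthesis: no change — [tadiyidbi]
  C Final Vowel Lowering: [tadiyidbi] → [tadiyidbe]
/nidvedudu/:
  A Regressive Voicing Assimilation: no change — [nidvedudu]
  B Cluster Epenthesis: no change — [nidvedudu]
  C Final Vowel Lowering: [nidvedudu] → [nidvedudo]
/gafgokezu/:
  A Regressive Voicing Assimilation: [gafgokezu] → [gavgokezu]
  B Cluster Epenthesis: no change — [gavgokezu]
  C Final Vowel Lowering: [gavgokezu] → [gavgokezo]

[tadiyidbe], [nidvedudo], [gavgokezo]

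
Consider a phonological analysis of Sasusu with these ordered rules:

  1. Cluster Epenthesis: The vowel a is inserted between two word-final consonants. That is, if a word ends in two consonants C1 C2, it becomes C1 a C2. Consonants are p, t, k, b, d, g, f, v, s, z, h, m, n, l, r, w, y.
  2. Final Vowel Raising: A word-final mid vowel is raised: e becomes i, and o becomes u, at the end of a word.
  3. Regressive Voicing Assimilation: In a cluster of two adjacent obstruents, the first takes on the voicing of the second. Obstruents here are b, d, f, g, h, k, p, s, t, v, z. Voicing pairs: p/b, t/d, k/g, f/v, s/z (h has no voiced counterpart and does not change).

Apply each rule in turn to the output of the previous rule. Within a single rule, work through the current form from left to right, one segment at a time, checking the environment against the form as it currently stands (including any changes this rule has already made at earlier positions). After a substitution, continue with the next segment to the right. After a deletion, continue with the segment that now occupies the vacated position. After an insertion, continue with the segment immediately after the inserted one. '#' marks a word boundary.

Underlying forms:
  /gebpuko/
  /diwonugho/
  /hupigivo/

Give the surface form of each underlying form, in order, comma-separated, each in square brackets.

[geppuku], [diwonukhu], [hupigivu]

/gebpuko/:
  1 Cluster Epenthesis: no change — [gebpuko]
  2 Final Vowel Raising: [gebpuko] → [gebpuku]
  3 Regressive Voicing Assimilation: [gebpuku] → [geppuku]
/diwonugho/:
  1 Cluster Epenthesis: no change — [diwonugho]
  2 Final Vowel Raising: [diwonugho] → [diwonughu]
  3 Regressive Voicing Assimilation: [diwonughu] → [diwonukhu]
/hupigivo/:
  1 Cluster Epenthesis: no change — [hupigivo]
  2 Final Vowel Raising: [hupigivo] → [hupigivu]
  3 Regressive Voicing Assimilation: no change — [hupigivu]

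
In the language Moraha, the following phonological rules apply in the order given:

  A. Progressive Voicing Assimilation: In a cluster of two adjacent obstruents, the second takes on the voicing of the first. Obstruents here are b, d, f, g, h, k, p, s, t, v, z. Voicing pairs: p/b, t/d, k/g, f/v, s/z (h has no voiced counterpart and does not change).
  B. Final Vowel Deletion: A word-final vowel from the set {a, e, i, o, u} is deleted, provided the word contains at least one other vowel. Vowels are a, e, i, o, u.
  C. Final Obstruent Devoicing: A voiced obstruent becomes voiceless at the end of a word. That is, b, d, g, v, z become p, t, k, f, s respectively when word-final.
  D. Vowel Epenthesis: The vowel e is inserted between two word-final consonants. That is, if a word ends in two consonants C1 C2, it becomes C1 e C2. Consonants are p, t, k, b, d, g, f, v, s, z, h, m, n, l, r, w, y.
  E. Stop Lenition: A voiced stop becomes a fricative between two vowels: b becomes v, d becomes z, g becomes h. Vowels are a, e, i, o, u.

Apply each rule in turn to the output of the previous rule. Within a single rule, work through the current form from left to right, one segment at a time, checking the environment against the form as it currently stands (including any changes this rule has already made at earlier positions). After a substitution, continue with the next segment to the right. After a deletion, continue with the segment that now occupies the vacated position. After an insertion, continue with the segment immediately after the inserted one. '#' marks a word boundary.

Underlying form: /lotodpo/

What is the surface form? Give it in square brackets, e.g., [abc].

A Progressive Voicing Assimilation: [lotodpo] → [lotodbo]
B Final Vowel Deletion: [lotodbo] → [lotodb]
C Final Obstruent Devoicing: [lotodb] → [lotodp]
D Vowel Epenthesis: [lotodp] → [lotodep]
E Stop Lenition: [lotodep] → [lotozep]

[lotozep]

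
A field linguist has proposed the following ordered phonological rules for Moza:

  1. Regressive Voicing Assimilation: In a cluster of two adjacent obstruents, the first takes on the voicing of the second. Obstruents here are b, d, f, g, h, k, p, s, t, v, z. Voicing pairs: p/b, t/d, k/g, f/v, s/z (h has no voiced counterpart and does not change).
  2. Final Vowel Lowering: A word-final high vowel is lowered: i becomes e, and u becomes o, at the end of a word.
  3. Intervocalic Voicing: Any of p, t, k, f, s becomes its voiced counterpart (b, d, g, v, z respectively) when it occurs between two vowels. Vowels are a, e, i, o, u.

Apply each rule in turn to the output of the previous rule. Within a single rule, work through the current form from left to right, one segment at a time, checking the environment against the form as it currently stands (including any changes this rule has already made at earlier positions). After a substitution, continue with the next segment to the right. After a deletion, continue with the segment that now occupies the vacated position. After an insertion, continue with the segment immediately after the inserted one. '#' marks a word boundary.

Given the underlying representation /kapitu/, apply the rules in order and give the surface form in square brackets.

[kabido]

1 Regressive Voicing Assimilation: no change — [kapitu]
2 Final Vowel Lowering: [kapitu] → [kapito]
3 Intervocalic Voicing: [kapito] → [kabido]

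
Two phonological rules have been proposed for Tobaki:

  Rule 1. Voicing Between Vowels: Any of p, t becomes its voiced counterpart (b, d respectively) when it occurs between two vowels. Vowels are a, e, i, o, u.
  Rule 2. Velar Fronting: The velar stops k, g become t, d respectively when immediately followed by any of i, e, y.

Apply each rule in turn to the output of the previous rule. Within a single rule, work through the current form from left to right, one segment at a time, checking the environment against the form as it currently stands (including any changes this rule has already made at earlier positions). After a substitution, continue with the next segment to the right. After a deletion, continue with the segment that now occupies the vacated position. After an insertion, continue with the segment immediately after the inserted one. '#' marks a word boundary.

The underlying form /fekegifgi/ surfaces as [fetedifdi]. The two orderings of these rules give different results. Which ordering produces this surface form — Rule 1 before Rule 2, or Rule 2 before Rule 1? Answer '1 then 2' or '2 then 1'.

1 then 2

Order 1 then 2:
  1 Voicing Between Vowels: no change — [fekegifgi]
  2 Velar Fronting: [fekegifgi] → [fetedifdi]
  result: [fetedifdi]
Order 2 then 1:
  2 Velar Fronting: [fekegifgi] → [fetedifdi]
  1 Voicing Between Vowels: [fetedifdi] → [fededifdi]
  result: [fededifdi]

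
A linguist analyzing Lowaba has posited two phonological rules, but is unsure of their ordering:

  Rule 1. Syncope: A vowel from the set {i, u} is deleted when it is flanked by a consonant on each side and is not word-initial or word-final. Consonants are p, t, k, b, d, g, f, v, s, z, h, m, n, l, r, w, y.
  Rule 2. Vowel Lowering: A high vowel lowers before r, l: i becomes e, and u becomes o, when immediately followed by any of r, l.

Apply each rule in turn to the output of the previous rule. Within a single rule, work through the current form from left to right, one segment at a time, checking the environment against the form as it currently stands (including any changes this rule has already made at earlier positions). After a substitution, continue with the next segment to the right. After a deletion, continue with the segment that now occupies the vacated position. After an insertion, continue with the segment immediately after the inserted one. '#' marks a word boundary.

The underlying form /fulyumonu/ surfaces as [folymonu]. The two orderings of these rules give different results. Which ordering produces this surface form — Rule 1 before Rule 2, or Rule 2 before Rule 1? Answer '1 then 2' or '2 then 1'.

Order 1 then 2:
  1 Syncope: [fulyumonu] → [flymonu]
  2 Vowel Lowering: no change — [flymonu]
  result: [flymonu]
Order 2 then 1:
  2 Vowel Lowering: [fulyumonu] → [folyumonu]
  1 Syncope: [folyumonu] → [folymonu]
  result: [folymonu]

2 then 1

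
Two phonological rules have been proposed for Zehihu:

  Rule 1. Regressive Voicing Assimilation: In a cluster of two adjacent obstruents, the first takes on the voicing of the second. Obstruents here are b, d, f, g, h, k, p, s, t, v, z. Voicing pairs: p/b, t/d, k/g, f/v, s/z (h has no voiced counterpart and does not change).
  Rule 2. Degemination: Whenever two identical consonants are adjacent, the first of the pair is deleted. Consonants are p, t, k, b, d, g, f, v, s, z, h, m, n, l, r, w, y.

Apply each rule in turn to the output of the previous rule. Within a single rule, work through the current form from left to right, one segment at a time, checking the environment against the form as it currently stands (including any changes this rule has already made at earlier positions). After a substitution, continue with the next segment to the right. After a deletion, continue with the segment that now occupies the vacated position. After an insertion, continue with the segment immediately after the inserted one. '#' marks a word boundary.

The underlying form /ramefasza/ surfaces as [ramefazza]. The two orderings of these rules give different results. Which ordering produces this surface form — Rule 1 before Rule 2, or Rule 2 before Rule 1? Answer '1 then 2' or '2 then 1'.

Order 1 then 2:
  1 Regressive Voicing Assimilation: [ramefasza] → [ramefazza]
  2 Degemination: [ramefazza] → [ramefaza]
  result: [ramefaza]
Order 2 then 1:
  2 Degemination: no change — [ramefasza]
  1 Regressive Voicing Assimilation: [ramefasza] → [ramefazza]
  result: [ramefazza]

2 then 1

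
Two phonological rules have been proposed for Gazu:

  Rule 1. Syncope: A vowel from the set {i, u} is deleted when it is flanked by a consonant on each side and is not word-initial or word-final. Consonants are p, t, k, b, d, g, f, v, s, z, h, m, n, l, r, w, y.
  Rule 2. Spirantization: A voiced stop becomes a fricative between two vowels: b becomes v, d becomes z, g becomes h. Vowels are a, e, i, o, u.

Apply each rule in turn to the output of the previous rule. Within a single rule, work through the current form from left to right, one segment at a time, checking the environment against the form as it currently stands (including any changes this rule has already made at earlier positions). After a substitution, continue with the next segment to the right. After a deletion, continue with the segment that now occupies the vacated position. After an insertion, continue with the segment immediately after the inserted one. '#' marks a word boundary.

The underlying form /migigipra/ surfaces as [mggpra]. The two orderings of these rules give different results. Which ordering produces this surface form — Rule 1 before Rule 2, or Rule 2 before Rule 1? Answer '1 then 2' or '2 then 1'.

Order 1 then 2:
  1 Syncope: [migigipra] → [mggpra]
  2 Spirantization: no change — [mggpra]
  result: [mggpra]
Order 2 then 1:
  2 Spirantization: [migigipra] → [mihihipra]
  1 Syncope: [mihihipra] → [mhhpra]
  result: [mhhpra]

1 then 2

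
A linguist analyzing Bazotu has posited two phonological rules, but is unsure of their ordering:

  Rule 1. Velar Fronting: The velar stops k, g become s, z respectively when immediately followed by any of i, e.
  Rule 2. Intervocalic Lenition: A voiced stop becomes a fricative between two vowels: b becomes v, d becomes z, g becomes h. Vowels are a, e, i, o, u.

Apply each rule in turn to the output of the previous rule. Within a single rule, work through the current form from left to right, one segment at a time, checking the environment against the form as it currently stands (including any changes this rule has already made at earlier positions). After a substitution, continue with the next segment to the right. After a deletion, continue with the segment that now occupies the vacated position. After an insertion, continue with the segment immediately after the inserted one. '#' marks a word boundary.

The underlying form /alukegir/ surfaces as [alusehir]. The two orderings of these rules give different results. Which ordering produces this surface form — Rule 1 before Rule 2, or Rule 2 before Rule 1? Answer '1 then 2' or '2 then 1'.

Order 1 then 2:
  1 Velar Fronting: [alukegir] → [alusezir]
  2 Intervocalic Lenition: no change — [alusezir]
  result: [alusezir]
Order 2 then 1:
  2 Intervocalic Lenition: [alukegir] → [alukehir]
  1 Velar Fronting: [alukehir] → [alusehir]
  result: [alusehir]

2 then 1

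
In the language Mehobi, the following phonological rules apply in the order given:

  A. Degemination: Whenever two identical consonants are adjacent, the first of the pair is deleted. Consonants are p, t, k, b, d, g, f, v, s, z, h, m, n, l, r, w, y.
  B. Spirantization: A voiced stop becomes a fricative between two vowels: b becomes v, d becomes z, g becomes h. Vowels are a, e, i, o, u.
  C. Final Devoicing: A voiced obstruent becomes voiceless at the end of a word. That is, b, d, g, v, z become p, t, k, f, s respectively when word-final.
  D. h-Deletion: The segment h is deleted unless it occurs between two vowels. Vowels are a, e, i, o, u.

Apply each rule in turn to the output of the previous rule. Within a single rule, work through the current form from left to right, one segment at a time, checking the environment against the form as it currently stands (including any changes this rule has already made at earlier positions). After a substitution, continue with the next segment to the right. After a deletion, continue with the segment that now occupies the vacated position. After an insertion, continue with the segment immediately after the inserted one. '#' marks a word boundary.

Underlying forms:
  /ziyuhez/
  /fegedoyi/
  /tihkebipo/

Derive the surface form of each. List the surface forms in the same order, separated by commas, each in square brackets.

[ziyuhes], [fehezoyi], [tikevipo]

/ziyuhez/:
  A Degemination: no change — [ziyuhez]
  B Spirantization: no change — [ziyuhez]
  C Final Devoicing: [ziyuhez] → [ziyuhes]
  D h-Deletion: no change — [ziyuhes]
/fegedoyi/:
  A Degemination: no change — [fegedoyi]
  B Spirantization: [fegedoyi] → [fehezoyi]
  C Final Devoicing: no change — [fehezoyi]
  D h-Deletion: no change — [fehezoyi]
/tihkebipo/:
  A Degemination: no change — [tihkebipo]
  B Spirantization: [tihkebipo] → [tihkevipo]
  C Final Devoicing: no change — [tihkevipo]
  D h-Deletion: [tihkevipo] → [tikevipo]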